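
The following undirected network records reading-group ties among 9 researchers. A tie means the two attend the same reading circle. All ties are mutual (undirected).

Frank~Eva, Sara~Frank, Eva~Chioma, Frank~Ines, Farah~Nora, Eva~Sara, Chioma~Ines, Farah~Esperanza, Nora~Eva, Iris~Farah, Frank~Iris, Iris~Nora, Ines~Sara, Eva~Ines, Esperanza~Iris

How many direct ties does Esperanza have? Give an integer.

Esperanza is directly tied to Farah and Iris. That is 2 neighbors, so the degree of Esperanza is 2.

2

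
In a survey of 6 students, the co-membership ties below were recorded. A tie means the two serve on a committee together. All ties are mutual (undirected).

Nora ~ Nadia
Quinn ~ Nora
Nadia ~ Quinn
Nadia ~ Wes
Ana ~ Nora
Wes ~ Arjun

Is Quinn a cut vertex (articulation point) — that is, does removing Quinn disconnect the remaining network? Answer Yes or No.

Even without Quinn, every remaining node can still reach every other (the residual graph is connected), so Quinn is not a cut vertex.

No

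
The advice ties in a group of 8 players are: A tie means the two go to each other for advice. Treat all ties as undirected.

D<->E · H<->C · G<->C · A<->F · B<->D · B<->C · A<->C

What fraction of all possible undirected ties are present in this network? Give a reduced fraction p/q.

There are 7 edges and 8 nodes, so the maximum possible is C(8,2) = 28.
Density = 7/28 = 1/4.

1/4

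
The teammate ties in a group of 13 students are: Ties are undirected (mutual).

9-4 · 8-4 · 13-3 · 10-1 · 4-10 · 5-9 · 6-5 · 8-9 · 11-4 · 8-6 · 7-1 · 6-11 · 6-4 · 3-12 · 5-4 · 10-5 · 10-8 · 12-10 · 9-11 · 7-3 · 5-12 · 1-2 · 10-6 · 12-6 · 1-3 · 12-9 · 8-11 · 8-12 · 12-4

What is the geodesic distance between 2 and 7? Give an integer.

One shortest route is 2 – 1 – 7, which uses 2 edges, and 2 and 7 are not directly tied, so nothing shorter exists. So d(2,7) = 2.

2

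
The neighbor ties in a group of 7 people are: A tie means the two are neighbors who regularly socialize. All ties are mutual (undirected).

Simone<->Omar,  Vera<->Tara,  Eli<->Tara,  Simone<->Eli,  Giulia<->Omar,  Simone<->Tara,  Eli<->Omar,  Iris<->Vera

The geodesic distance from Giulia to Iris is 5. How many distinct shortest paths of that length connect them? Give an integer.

2

The shortest distance is 5. The length-5 paths are: Giulia–Omar–Eli–Tara–Vera–Iris; Giulia–Omar–Simone–Tara–Vera–Iris.
That gives 2 distinct shortest paths.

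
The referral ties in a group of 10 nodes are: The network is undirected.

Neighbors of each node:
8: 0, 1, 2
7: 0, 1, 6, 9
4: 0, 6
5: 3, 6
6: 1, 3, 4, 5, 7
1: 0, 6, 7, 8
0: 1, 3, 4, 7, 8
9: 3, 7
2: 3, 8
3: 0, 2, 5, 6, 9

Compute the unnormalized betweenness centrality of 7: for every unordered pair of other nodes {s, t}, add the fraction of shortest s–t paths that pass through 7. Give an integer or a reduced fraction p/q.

Pairs whose geodesics pass through 7 — 9–6: 1/2; 9–0: 1/2; 9–4: 2/4; 9–1: 1; 9–8: 2/4; 6–0: 1/4.
All other pairs contribute 0.
Summing the contributions gives betweenness(7) = 13/4.

13/4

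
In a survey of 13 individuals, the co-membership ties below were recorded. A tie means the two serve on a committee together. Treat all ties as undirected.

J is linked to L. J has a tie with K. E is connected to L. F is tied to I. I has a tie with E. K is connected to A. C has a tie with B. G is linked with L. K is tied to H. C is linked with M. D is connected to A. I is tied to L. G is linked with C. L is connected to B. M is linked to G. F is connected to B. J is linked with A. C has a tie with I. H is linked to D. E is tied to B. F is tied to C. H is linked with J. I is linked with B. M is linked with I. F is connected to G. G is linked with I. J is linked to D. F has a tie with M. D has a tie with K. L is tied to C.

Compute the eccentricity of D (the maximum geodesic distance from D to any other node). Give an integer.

4

Distances from D: A:1, B:3, C:3, E:3, F:4, G:3, H:1, I:3, J:1, K:1, L:2, M:4.
The largest is 4 (to F and M), so the eccentricity of D is 4.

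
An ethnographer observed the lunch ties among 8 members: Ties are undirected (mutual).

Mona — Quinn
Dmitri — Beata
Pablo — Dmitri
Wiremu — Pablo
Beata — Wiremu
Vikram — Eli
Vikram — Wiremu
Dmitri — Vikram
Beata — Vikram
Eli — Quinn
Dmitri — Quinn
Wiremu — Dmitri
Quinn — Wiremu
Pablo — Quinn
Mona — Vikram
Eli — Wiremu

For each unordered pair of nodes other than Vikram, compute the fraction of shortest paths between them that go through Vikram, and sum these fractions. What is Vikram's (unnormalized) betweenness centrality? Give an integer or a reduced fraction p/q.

10/3

Pairs whose geodesics pass through Vikram — Eli–Beata: 1/2; Eli–Dmitri: 1/3; Eli–Mona: 1/2; Wiremu–Mona: 1/2; Beata–Mona: 1; Dmitri–Mona: 1/2.
All other pairs contribute 0.
Summing the contributions gives betweenness(Vikram) = 10/3.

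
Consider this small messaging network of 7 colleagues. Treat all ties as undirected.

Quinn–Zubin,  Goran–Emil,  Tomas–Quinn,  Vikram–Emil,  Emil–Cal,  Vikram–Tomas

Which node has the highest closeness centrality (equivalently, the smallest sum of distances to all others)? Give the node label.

Vikram

Farness (sum of distances to all others) for each node — Cal:17, Emil:12, Goran:17, Quinn:15, Tomas:12, Vikram:11, Zubin:20.
The smallest farness is 11, for Vikram, so Vikram has the highest closeness.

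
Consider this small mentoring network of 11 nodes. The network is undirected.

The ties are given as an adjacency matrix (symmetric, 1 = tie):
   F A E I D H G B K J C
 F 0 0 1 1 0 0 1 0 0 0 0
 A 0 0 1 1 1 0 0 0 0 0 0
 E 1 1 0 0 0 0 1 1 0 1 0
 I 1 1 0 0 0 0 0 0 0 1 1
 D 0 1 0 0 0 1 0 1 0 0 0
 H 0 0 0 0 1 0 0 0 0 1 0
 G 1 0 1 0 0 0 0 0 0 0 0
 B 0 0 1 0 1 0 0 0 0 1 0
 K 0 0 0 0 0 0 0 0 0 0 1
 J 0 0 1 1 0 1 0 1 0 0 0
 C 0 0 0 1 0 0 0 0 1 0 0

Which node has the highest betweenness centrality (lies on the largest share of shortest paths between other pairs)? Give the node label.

I

Unnormalized betweenness of each node: A:17/3, B:11/6, C:9, D:2, E:55/6, F:4, G:0, H:1/2, I:55/3, J:21/2, K:0.
I has the largest value, 55/3, making it the main broker — the node through which the most shortest paths run.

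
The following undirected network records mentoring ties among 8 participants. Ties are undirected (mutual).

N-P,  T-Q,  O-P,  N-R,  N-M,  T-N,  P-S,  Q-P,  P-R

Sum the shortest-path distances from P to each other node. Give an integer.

9

Distances from P: M:2, N:1, O:1, Q:1, R:1, S:1, T:2.
Sum = 2 + 1 + 1 + 1 + 1 + 1 + 2 = 9.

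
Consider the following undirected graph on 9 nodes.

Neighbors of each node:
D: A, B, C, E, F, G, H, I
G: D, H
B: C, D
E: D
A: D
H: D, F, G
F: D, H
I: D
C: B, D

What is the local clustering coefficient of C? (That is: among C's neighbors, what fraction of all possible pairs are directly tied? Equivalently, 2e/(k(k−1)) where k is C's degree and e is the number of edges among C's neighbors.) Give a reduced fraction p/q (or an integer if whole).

C's neighbors: B and D (k = 2).
Possible neighbor pairs: C(2,2) = 1. Edges among them: B–D → e = 1.
Clustering(C) = 1/1.

1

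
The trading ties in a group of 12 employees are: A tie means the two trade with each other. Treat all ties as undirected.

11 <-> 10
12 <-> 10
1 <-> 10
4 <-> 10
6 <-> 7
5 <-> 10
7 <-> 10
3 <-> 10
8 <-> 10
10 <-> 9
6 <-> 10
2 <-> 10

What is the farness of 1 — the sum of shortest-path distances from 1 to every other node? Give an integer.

21

Distances from 1: 2:2, 3:2, 4:2, 5:2, 6:2, 7:2, 8:2, 9:2, 10:1, 11:2, 12:2.
Sum = 2 + 2 + 2 + 2 + 2 + 2 + 2 + 2 + 1 + 2 + 2 = 21.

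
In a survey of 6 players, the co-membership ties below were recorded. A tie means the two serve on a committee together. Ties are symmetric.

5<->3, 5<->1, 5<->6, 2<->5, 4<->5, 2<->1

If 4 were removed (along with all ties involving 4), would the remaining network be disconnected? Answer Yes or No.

No

Even without 4, every remaining node can still reach every other (the residual graph is connected), so 4 is not a cut vertex.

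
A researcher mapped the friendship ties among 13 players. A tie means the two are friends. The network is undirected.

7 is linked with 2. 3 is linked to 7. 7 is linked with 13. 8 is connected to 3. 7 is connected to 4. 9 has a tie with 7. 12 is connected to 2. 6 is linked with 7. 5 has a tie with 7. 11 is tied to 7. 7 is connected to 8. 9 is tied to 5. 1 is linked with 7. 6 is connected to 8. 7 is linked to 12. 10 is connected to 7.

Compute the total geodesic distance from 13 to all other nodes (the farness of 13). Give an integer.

Distances from 13: 1:2, 2:2, 3:2, 4:2, 5:2, 6:2, 7:1, 8:2, 9:2, 10:2, 11:2, 12:2.
Sum = 2 + 2 + 2 + 2 + 2 + 2 + 1 + 2 + 2 + 2 + 2 + 2 = 23.

23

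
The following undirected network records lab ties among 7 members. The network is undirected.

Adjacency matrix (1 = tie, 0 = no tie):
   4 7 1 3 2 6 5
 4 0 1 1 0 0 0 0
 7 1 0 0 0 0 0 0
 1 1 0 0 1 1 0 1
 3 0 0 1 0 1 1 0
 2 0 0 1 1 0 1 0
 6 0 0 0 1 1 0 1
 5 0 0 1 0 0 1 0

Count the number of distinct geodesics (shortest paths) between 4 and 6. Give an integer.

The shortest distance is 3. The length-3 paths are: 4–1–3–6; 4–1–2–6; 4–1–5–6.
That gives 3 distinct shortest paths.

3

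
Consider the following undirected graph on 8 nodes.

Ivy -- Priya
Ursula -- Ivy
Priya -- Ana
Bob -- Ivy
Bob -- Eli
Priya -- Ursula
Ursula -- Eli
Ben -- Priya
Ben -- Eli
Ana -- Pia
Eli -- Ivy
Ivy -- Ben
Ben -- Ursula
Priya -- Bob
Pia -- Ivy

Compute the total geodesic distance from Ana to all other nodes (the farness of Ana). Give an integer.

13

Distances from Ana: Ben:2, Bob:2, Eli:3, Ivy:2, Pia:1, Priya:1, Ursula:2.
Sum = 2 + 2 + 3 + 2 + 1 + 1 + 2 = 13.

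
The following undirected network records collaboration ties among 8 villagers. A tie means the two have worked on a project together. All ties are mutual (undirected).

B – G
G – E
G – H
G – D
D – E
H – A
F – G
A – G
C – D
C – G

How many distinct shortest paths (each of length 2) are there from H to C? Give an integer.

1

The shortest distance is 2, and the only length-2 path is H–G–C. So there is exactly 1 shortest path.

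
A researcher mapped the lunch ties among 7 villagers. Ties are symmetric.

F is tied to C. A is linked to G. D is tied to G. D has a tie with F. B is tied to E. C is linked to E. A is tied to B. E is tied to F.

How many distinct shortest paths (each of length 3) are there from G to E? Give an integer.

The shortest distance is 3. The length-3 paths are: G–A–B–E; G–D–F–E.
That gives 2 distinct shortest paths.

2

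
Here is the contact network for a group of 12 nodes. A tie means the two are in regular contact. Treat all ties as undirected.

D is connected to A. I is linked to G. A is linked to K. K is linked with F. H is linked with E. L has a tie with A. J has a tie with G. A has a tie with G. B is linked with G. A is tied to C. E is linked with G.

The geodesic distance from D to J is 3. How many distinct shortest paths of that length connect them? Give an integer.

The shortest distance is 3, and the only length-3 path is D–A–G–J. So there is exactly 1 shortest path.

1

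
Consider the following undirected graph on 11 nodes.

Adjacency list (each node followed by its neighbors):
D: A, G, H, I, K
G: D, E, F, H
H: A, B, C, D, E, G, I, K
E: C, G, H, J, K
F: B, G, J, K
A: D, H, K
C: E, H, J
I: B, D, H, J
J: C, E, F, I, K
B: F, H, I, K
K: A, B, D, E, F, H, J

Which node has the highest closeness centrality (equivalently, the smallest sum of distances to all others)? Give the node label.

Farness (sum of distances to all others) for each node — A:17, B:16, C:17, D:15, E:15, F:16, G:16, H:12, I:16, J:15, K:13.
The smallest farness is 12, for H, so H has the highest closeness.

H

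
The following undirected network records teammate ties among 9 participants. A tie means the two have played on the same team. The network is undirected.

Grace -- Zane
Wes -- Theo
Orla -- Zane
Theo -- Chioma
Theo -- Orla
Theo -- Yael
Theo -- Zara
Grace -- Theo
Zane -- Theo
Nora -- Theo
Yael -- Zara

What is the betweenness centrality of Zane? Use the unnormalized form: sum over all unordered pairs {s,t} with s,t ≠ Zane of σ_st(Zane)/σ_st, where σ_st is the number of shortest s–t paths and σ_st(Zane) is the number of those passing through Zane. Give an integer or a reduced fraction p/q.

1/2

Pairs whose geodesics pass through Zane — Orla–Grace: 1/2.
All other pairs contribute 0.
Summing the contributions gives betweenness(Zane) = 1/2.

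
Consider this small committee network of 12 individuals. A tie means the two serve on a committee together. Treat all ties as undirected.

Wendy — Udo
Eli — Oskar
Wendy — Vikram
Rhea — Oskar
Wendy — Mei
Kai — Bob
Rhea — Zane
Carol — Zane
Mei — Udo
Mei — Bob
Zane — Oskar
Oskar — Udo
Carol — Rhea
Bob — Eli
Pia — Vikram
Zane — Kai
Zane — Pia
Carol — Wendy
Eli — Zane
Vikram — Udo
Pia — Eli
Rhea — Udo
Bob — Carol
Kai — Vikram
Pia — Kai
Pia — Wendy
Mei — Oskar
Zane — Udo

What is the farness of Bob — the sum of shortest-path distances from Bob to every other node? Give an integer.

18

Distances from Bob: Carol:1, Eli:1, Kai:1, Mei:1, Oskar:2, Pia:2, Rhea:2, Udo:2, Vikram:2, Wendy:2, Zane:2.
Sum = 1 + 1 + 1 + 1 + 2 + 2 + 2 + 2 + 2 + 2 + 2 = 18.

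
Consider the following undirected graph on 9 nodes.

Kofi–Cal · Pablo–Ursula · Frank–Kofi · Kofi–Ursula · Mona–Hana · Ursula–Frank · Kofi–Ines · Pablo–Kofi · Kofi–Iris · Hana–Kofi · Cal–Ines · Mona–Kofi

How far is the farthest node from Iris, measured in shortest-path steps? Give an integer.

2

Distances from Iris: Cal:2, Frank:2, Hana:2, Ines:2, Kofi:1, Mona:2, Pablo:2, Ursula:2.
The largest is 2 (to Ursula, Ines, Mona, Hana, Pablo, Cal, and Frank), so the eccentricity of Iris is 2.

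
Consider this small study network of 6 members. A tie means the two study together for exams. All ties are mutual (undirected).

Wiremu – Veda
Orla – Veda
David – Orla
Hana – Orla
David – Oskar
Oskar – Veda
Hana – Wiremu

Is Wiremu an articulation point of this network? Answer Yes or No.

No

Even without Wiremu, every remaining node can still reach every other (the residual graph is connected), so Wiremu is not a cut vertex.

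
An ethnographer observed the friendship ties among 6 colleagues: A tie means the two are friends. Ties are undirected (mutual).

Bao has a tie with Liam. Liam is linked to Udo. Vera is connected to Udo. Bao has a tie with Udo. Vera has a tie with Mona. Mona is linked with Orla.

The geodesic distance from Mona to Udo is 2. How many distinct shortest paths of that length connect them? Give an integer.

The shortest distance is 2, and the only length-2 path is Mona–Vera–Udo. So there is exactly 1 shortest path.

1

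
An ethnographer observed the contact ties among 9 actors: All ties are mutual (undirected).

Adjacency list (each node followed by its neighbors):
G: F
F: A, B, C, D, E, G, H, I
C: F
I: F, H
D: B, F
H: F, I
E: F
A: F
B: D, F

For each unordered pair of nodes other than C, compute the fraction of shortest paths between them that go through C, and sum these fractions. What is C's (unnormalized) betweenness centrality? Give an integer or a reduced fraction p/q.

0

No shortest path between any pair of other nodes passes through C.
Summing the contributions gives betweenness(C) = 0.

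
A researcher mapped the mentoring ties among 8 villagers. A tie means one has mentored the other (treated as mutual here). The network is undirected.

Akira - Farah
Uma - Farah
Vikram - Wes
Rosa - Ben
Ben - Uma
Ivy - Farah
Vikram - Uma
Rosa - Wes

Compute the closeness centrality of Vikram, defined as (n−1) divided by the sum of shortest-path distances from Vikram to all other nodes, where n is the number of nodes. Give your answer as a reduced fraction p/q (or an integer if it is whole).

1/2

Distances from Vikram: Akira:3, Ben:2, Farah:2, Ivy:3, Rosa:2, Uma:1, Wes:1. Sum = 14.
n = 8, so closeness = 7/14 = 1/2.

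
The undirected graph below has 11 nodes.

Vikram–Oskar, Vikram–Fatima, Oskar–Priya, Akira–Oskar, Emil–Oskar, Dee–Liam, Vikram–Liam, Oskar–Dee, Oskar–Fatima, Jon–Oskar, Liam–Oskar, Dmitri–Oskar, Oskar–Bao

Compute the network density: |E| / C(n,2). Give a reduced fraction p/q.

13/55

There are 13 edges and 11 nodes, so the maximum possible is C(11,2) = 55.
Density = 13/55.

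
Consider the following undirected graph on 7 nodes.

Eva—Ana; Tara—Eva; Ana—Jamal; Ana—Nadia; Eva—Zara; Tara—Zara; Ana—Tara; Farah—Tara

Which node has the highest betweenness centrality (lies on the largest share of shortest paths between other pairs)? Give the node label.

Ana

Unnormalized betweenness of each node: Ana:9, Eva:3/2, Farah:0, Jamal:0, Nadia:0, Tara:13/2, Zara:0.
Ana has the largest value, 9, making it the main broker — the node through which the most shortest paths run.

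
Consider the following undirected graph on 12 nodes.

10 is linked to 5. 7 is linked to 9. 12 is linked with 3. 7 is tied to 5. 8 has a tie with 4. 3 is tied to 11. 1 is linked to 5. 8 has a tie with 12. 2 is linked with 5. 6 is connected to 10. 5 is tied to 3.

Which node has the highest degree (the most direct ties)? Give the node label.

5

Degrees — 1:1, 2:1, 3:3, 4:1, 5:5, 6:1, 7:2, 8:2, 9:1, 10:2, 11:1, 12:2.
The maximum is 5, attained only by 5.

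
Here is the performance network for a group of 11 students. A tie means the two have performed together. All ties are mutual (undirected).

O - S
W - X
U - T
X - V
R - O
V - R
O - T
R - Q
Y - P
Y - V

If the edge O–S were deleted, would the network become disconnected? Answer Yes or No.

Yes

Without the O–S edge there is no alternate route between O and S, so the network disconnects. It is a bridge.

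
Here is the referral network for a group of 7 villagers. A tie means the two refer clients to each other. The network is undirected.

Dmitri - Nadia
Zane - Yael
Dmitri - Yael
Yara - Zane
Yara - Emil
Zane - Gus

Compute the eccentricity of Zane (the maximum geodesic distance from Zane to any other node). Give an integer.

Distances from Zane: Dmitri:2, Emil:2, Gus:1, Nadia:3, Yael:1, Yara:1.
The largest is 3 (to Nadia), so the eccentricity of Zane is 3.

3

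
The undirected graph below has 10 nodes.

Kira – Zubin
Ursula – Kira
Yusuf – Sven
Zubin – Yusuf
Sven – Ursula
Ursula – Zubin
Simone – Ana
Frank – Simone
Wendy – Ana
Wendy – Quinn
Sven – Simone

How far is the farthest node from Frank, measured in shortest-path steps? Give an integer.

4

Distances from Frank: Ana:2, Kira:4, Quinn:4, Simone:1, Sven:2, Ursula:3, Wendy:3, Yusuf:3, Zubin:4.
The largest is 4 (to Quinn, Zubin, and Kira), so the eccentricity of Frank is 4.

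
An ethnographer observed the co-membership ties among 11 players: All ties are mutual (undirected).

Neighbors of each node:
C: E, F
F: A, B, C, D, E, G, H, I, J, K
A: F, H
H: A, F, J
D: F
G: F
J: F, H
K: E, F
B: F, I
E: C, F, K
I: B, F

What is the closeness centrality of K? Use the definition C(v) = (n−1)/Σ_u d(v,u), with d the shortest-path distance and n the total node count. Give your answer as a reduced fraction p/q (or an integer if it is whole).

Distances from K: A:2, B:2, C:2, D:2, E:1, F:1, G:2, H:2, I:2, J:2. Sum = 18.
n = 11, so closeness = 10/18 = 5/9.

5/9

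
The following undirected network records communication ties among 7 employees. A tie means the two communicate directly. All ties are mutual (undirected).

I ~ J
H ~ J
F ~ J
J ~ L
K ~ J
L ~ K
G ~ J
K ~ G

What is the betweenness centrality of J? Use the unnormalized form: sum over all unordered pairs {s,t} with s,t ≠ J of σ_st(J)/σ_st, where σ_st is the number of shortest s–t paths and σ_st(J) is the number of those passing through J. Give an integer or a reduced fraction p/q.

Pairs whose geodesics pass through J — L–F: 1; L–H: 1; L–G: 1/2; L–I: 1; F–K: 1; F–H: 1; F–G: 1; F–I: 1; K–H: 1; K–I: 1; H–G: 1; H–I: 1; G–I: 1.
All other pairs contribute 0.
Summing the contributions gives betweenness(J) = 25/2.

25/2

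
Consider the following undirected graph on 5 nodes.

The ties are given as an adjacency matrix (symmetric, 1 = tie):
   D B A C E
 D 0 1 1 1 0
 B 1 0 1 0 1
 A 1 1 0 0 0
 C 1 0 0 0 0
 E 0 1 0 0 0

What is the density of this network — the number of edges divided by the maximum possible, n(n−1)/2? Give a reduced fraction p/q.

There are 5 edges and 5 nodes, so the maximum possible is C(5,2) = 10.
Density = 5/10 = 1/2.

1/2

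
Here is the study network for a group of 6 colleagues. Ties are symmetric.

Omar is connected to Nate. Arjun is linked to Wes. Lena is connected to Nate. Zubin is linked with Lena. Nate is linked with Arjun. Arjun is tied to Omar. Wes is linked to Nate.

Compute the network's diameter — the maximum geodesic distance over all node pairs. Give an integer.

3

Eccentricity of each node (its greatest distance to any other): Arjun:3, Lena:2, Nate:2, Omar:3, Wes:3, Zubin:3.
The maximum eccentricity is 3, realized for instance by the pair Zubin–Arjun via Zubin – Lena – Nate – Arjun. So the diameter is 3.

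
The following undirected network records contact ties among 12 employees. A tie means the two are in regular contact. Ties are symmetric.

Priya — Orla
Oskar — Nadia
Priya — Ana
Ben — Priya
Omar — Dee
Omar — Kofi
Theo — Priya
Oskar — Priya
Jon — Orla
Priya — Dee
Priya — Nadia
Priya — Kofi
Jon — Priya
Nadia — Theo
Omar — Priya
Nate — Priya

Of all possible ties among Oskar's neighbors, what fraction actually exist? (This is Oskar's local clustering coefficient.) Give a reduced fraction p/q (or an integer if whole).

Oskar's neighbors: Nadia and Priya (k = 2).
Possible neighbor pairs: C(2,2) = 1. Edges among them: Nadia–Priya → e = 1.
Clustering(Oskar) = 1/1.

1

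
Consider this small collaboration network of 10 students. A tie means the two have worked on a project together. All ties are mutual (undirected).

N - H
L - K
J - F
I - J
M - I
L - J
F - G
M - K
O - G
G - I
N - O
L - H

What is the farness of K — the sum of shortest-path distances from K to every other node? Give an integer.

Distances from K: F:3, G:3, H:2, I:2, J:2, L:1, M:1, N:3, O:4.
Sum = 3 + 3 + 2 + 2 + 2 + 1 + 1 + 3 + 4 = 21.

21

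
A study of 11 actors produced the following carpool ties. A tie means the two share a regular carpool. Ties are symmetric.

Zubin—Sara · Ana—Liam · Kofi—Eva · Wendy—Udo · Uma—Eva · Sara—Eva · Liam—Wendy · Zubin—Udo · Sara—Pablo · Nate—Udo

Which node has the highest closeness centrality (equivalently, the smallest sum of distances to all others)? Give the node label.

Zubin

Farness (sum of distances to all others) for each node — Ana:45, Eva:29, Kofi:38, Liam:36, Nate:33, Pablo:33, Sara:24, Udo:24, Uma:38, Wendy:29, Zubin:23.
The smallest farness is 23, for Zubin, so Zubin has the highest closeness.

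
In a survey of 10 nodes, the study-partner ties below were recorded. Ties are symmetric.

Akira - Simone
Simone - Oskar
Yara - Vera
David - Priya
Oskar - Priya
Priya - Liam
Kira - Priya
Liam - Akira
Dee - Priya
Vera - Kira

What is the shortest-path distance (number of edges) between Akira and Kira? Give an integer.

3

One shortest route is Akira – Liam – Priya – Kira, which uses 3 edges, and at distance 2 from Akira we only reach {Oskar, Priya}, which does not include Kira. So d(Akira,Kira) = 3.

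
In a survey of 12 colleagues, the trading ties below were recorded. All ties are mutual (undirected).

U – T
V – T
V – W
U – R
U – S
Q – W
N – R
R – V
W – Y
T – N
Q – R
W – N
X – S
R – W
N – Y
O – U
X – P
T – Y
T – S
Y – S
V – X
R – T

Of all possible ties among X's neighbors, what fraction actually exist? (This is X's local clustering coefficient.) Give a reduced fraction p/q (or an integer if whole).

0

X's neighbors: P, S, and V (k = 3).
Possible neighbor pairs: C(3,2) = 3. Edges among them: none → e = 0.
Clustering(X) = 0/3 = 0.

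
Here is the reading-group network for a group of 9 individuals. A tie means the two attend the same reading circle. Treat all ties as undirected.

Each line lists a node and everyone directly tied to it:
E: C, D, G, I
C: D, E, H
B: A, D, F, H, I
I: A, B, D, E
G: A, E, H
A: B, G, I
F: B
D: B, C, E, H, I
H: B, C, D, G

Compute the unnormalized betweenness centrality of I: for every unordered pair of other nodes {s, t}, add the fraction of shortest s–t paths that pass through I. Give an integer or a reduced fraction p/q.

7/3

Pairs whose geodesics pass through I — F–E: 1/2; A–C: 2/6; A–D: 1/2; A–E: 1/2; E–B: 1/2.
All other pairs contribute 0.
Summing the contributions gives betweenness(I) = 7/3.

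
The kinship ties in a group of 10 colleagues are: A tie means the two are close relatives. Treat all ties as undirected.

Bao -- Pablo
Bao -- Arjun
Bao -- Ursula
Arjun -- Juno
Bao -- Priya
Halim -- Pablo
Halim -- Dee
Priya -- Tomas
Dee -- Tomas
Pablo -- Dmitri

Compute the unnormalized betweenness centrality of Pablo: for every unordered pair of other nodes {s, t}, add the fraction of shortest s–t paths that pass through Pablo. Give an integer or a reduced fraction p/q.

29/2

Pairs whose geodesics pass through Pablo — Priya–Dmitri: 1; Priya–Halim: 1/2; Dmitri–Tomas: 2/2; Dmitri–Dee: 1; Dmitri–Bao: 1; Dmitri–Juno: 1; Dmitri–Ursula: 1; Dmitri–Arjun: 1; Dmitri–Halim: 1; Dee–Bao: 1/2; Dee–Juno: 1/2; Dee–Ursula: 1/2; Dee–Arjun: 1/2; Bao–Halim: 1 … (+3 more pairs).
All other pairs contribute 0.
Summing the contributions gives betweenness(Pablo) = 29/2.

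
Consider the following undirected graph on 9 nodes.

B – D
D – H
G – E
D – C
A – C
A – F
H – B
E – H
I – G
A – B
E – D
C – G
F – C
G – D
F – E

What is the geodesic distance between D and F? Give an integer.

One shortest route is D – C – F, which uses 2 edges, and D and F are not directly tied, so nothing shorter exists. So d(D,F) = 2.

2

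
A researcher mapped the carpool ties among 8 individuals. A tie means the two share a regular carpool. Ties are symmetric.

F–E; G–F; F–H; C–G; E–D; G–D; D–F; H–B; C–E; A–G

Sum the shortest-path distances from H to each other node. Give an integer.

14

Distances from H: A:3, B:1, C:3, D:2, E:2, F:1, G:2.
Sum = 3 + 1 + 3 + 2 + 2 + 1 + 2 = 14.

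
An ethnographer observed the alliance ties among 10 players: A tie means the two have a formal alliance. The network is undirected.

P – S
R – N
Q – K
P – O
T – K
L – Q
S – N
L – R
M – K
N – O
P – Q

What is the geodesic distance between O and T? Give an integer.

4

One shortest route is O – P – Q – K – T, which uses 4 edges, and at distance 3 from O we only reach {K, L}, which does not include T. So d(O,T) = 4.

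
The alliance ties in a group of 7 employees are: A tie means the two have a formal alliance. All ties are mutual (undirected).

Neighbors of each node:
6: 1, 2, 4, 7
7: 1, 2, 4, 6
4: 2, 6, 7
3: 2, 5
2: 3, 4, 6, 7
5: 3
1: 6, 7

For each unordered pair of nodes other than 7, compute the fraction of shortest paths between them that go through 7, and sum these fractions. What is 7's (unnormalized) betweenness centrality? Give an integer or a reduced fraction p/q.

Pairs whose geodesics pass through 7 — 3–1: 1/2; 5–1: 1/2; 4–1: 1/2; 2–1: 1/2.
All other pairs contribute 0.
Summing the contributions gives betweenness(7) = 2.

2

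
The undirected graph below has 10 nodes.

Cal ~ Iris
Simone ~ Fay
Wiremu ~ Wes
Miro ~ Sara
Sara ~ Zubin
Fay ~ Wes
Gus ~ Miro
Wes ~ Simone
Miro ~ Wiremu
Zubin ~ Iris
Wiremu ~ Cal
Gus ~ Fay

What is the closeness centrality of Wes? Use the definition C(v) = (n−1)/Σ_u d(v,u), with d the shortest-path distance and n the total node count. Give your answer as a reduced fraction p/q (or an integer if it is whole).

9/19

Distances from Wes: Cal:2, Fay:1, Gus:2, Iris:3, Miro:2, Sara:3, Simone:1, Wiremu:1, Zubin:4. Sum = 19.
n = 10, so closeness = 9/19.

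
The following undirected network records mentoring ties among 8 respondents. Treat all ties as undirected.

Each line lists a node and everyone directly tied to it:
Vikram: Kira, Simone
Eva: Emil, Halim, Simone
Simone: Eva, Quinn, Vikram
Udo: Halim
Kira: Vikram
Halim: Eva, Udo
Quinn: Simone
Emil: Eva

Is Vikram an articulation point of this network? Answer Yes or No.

Yes

Removing Vikram leaves {Emil, Eva, Halim, Quinn, Simone, and Udo} with no path to {Kira}, so the network splits into 2 components. Vikram is a cut vertex.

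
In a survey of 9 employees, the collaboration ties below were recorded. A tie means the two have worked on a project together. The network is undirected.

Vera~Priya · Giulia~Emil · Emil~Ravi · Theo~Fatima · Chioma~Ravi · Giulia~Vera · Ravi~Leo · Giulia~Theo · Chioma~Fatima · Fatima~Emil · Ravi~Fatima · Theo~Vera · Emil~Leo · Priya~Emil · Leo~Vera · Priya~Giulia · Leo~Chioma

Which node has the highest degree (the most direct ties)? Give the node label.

Degrees — Chioma:3, Emil:5, Fatima:4, Giulia:4, Leo:4, Priya:3, Ravi:4, Theo:3, Vera:4.
The maximum is 5, attained only by Emil.

Emil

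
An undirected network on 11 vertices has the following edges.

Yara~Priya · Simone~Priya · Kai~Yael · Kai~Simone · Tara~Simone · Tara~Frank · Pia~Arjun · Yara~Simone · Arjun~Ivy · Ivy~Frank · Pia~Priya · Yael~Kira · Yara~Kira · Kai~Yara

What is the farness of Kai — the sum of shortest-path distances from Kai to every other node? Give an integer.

23

Distances from Kai: Arjun:4, Frank:3, Ivy:4, Kira:2, Pia:3, Priya:2, Simone:1, Tara:2, Yael:1, Yara:1.
Sum = 4 + 3 + 4 + 2 + 3 + 2 + 1 + 2 + 1 + 1 = 23.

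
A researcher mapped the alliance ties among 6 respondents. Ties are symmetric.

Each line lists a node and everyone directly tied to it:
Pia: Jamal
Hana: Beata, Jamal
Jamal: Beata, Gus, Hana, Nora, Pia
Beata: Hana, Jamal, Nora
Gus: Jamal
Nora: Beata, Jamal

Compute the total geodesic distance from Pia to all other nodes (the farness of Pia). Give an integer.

Distances from Pia: Beata:2, Gus:2, Hana:2, Jamal:1, Nora:2.
Sum = 2 + 2 + 2 + 1 + 2 = 9.

9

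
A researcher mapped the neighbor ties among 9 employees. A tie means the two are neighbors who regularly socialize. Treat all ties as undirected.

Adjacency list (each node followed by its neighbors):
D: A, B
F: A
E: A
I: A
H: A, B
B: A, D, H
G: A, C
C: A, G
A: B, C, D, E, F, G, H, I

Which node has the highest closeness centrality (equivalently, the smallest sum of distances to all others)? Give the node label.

Farness (sum of distances to all others) for each node — A:8, B:13, C:14, D:14, E:15, F:15, G:14, H:14, I:15.
The smallest farness is 8, for A, so A has the highest closeness.

A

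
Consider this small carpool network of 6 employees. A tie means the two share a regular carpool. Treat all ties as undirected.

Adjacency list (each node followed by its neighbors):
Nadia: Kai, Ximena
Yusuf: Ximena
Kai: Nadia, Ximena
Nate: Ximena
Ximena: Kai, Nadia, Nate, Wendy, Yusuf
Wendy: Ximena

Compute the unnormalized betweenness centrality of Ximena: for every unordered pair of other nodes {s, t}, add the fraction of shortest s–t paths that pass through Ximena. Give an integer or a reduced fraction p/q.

Pairs whose geodesics pass through Ximena — Nate–Wendy: 1; Nate–Nadia: 1; Nate–Kai: 1; Nate–Yusuf: 1; Wendy–Nadia: 1; Wendy–Kai: 1; Wendy–Yusuf: 1; Nadia–Yusuf: 1; Kai–Yusuf: 1.
All other pairs contribute 0.
Summing the contributions gives betweenness(Ximena) = 9.

9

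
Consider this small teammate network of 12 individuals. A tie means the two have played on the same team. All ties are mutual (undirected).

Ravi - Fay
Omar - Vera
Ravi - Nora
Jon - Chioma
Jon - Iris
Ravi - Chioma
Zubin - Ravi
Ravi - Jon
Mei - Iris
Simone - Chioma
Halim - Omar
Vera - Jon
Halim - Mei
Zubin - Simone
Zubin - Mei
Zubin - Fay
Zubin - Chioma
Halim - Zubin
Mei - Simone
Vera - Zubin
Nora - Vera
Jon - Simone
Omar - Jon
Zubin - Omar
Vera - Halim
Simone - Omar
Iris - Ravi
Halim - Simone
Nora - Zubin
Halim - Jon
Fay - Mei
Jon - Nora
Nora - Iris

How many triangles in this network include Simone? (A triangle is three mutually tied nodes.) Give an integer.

Simone's neighbors: Chioma, Halim, Jon, Mei, Omar, and Zubin.
Neighbor pairs that are themselves tied: Simone–Chioma–Jon; Simone–Chioma–Zubin; Simone–Halim–Jon; Simone–Halim–Mei; Simone–Halim–Omar; Simone–Halim–Zubin; Simone–Jon–Omar; Simone–Mei–Zubin; Simone–Omar–Zubin. Each forms one triangle with Simone, for 9 in total.

9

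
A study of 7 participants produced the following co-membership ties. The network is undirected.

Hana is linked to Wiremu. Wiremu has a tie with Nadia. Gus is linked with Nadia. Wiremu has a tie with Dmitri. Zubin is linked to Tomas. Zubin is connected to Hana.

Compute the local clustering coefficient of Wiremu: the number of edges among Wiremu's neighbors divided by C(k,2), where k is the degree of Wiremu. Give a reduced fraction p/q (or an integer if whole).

Wiremu's neighbors: Dmitri, Hana, and Nadia (k = 3).
Possible neighbor pairs: C(3,2) = 3. Edges among them: none → e = 0.
Clustering(Wiremu) = 0/3 = 0.

0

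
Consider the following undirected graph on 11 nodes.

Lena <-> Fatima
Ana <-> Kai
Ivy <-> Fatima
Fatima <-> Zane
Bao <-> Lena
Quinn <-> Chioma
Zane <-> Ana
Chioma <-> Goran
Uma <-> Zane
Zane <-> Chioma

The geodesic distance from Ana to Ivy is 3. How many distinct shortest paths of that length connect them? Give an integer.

The shortest distance is 3, and the only length-3 path is Ana–Zane–Fatima–Ivy. So there is exactly 1 shortest path.

1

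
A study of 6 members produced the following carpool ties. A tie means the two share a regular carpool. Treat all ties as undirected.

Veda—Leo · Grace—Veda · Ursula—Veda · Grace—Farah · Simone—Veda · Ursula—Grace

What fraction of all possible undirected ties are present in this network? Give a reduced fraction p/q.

There are 6 edges and 6 nodes, so the maximum possible is C(6,2) = 15.
Density = 6/15 = 2/5.

2/5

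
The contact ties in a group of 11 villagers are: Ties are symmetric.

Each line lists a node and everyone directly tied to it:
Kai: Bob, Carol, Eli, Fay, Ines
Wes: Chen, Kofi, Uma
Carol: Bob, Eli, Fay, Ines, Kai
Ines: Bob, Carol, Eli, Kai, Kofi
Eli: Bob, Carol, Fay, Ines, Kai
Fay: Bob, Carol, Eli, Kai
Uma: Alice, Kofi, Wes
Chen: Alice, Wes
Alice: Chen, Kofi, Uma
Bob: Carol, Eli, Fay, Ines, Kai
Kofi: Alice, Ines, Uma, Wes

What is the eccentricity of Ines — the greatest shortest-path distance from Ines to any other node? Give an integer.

Distances from Ines: Alice:2, Bob:1, Carol:1, Chen:3, Eli:1, Fay:2, Kai:1, Kofi:1, Uma:2, Wes:2.
The largest is 3 (to Chen), so the eccentricity of Ines is 3.

3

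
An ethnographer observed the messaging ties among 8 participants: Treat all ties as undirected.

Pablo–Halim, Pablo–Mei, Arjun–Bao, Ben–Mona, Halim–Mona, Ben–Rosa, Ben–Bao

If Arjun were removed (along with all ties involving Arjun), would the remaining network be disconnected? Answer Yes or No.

Even without Arjun, every remaining node can still reach every other (the residual graph is connected), so Arjun is not a cut vertex.

No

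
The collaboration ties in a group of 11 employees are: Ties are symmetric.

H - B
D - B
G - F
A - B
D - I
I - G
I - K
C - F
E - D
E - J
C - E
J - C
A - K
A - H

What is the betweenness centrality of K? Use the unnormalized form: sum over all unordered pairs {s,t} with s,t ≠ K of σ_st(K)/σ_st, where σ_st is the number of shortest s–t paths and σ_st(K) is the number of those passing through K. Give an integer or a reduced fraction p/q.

13/3

Pairs whose geodesics pass through K — F–A: 1; F–H: 1/3; G–A: 1; G–H: 1/2; I–A: 1; I–H: 1/2.
All other pairs contribute 0.
Summing the contributions gives betweenness(K) = 13/3.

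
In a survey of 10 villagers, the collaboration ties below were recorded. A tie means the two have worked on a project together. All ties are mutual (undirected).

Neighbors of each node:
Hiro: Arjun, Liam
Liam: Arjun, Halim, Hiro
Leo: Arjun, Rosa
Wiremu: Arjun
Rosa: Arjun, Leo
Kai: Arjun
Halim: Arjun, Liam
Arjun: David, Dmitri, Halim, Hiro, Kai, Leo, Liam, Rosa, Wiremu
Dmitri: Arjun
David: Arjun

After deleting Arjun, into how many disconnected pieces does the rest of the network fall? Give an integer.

Without Arjun, the remaining ties split the others into: {Wiremu}; {Halim, Hiro, Liam}; {Leo, Rosa}; {Kai}; {Dmitri}; {David}.
That's 6 separate components.

6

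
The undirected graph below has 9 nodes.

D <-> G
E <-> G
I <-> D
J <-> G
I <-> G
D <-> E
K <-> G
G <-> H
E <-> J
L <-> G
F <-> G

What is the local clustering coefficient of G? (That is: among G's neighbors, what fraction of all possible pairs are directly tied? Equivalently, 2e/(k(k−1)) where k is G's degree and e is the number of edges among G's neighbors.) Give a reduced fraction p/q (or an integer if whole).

3/28

G's neighbors: D, E, F, H, I, J, K, and L (k = 8).
Possible neighbor pairs: C(8,2) = 28. Edges among them: D–E, D–I, E–J → e = 3.
Clustering(G) = 3/28.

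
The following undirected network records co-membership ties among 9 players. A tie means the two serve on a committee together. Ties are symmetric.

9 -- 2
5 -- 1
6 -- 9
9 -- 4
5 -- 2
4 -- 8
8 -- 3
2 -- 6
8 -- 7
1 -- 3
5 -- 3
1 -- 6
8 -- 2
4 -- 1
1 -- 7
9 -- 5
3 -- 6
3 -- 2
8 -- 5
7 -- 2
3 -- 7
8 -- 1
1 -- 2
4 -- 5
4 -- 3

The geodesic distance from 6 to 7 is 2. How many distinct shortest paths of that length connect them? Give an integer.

3

The shortest distance is 2. The length-2 paths are: 6–3–7; 6–2–7; 6–1–7.
That gives 3 distinct shortest paths.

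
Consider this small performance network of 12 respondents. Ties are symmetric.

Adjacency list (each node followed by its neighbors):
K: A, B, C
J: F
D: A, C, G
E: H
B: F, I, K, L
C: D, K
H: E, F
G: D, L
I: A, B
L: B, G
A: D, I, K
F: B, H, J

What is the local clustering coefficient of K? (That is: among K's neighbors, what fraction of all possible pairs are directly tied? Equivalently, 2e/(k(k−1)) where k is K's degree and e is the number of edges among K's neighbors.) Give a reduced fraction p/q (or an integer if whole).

K's neighbors: A, B, and C (k = 3).
Possible neighbor pairs: C(3,2) = 3. Edges among them: none → e = 0.
Clustering(K) = 0/3 = 0.

0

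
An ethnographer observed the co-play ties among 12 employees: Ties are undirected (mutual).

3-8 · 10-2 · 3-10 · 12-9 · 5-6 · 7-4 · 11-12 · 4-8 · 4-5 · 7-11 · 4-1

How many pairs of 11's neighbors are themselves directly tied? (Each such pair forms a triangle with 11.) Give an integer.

11's neighbors are 7 and 12, but none of them are tied to each other, so no triangle contains 11.

0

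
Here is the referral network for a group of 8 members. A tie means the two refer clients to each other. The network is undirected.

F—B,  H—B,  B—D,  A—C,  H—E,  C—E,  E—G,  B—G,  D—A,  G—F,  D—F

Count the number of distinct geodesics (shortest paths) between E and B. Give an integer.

The shortest distance is 2. The length-2 paths are: E–H–B; E–G–B.
That gives 2 distinct shortest paths.

2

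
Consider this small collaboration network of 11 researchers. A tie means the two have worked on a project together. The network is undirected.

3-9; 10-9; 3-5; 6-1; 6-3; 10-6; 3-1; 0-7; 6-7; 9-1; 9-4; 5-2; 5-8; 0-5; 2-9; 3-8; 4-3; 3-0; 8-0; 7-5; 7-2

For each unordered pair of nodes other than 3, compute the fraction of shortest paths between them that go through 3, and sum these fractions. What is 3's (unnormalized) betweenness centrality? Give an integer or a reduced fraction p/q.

Pairs whose geodesics pass through 3 — 0–10: 2/3; 0–6: 1/2; 0–9: 1; 0–1: 1; 0–4: 1; 8–10: 2/2; 8–6: 1; 8–9: 1; 8–1: 1; 8–4: 1; 5–10: 2/4; 5–6: 1/2; 5–9: 1/2; 5–1: 1 … (+5 more pairs).
All other pairs contribute 0.
Summing the contributions gives betweenness(3) = 61/4.

61/4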